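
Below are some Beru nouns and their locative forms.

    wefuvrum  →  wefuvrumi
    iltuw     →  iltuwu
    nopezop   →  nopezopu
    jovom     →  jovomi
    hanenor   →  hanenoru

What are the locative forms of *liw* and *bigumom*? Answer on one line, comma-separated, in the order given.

liwu, bigumomi

The alternation tracks the final consonant of the stem — -i when the stem ends in a nasal (*wefuvrum*, *jovom*); -u when the stem ends in a non-nasal consonant (*iltuw*, *nopezop*, *hanenor*).
The final consonant of *liw* is /w/, which is non-nasal, so the suffix is -u, giving *liwu*.
Since the final consonant of *bigumom* is /m/ (a nasal), it takes -i, giving *bigumomi*.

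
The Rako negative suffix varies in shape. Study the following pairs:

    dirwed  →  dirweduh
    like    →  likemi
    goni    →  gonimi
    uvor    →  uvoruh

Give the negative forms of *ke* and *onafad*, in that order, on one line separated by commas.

The suffix is conditioned by the final sound: -uh when the stem ends in a consonant (*dirwed*, *uvor*); -mi when the stem ends in a vowel (*like*, *goni*).
Since the final sound of *ke* is /e/ (a vowel), it takes -mi, giving *kemi*.
*onafad*: final sound = /d/, a consonant → -uh → *onafaduh*.

kemi, onafaduh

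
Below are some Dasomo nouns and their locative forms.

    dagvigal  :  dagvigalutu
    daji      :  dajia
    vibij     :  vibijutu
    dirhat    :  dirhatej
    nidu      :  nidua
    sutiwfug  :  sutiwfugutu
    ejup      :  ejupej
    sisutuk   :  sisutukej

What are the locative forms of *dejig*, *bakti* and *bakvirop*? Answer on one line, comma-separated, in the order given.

dejigutu, baktia, bakviropej

The suffix is conditioned by the final sound: -ej when the stem ends in a voiceless consonant (*dirhat*, *ejup*, *sisutuk*); -utu when the stem ends in a voiced consonant (*dagvigal*, *vibij*, *sutiwfug*); -a when the stem ends in a vowel (*daji*, *nidu*).
*dejig*: final sound = /g/, a voiced consonant → -utu → *dejigutu*.
*bakti* — final sound /i/ (a vowel) → -a → *baktia*.
*bakvirop* — final sound /p/ (a voiceless consonant) → -ej → *bakviropej*.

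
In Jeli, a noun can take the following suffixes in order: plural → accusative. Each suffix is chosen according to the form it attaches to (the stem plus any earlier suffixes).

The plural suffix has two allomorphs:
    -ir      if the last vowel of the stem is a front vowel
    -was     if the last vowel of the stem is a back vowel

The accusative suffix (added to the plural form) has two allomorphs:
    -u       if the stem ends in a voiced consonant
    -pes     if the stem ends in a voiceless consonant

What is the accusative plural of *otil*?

*otil* — last vowel /i/ (a front vowel) → -ir → *otilir*.
The final consonant of the plural form *otilir* is /r/, which is voiced, so the accusative suffix is -u, giving *otiliru*.

otiliru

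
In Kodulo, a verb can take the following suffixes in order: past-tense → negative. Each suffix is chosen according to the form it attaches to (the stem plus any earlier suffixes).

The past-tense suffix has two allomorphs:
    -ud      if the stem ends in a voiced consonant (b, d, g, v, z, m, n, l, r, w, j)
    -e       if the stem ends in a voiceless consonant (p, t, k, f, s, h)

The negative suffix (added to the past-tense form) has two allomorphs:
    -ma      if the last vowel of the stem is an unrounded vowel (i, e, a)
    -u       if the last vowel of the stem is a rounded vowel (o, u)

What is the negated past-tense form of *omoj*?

omojudu

The final consonant of *omoj* is /j/, which is voiced, so the past-tense suffix is -ud, giving *omojud*.
The past-tense form *omojud* — last vowel /u/ (a rounded vowel) → -u → *omojudu*.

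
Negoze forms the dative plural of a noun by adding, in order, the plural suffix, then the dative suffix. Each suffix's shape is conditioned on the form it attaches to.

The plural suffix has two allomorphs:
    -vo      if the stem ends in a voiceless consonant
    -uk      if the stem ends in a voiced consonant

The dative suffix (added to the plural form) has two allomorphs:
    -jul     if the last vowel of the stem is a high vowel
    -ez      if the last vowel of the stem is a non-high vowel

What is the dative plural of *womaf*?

The final consonant of *womaf* is /f/, which is voiceless, so the plural suffix is -vo, giving *womafvo*.
The plural form *womafvo*: last vowel = /o/, a non-high vowel → -ez → *womafvoez*.

womafvoez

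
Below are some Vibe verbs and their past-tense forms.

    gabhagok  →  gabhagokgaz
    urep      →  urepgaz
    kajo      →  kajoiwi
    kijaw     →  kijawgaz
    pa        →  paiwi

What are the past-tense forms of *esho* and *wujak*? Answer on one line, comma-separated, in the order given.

The alternation tracks the final sound of the stem — -gaz when the stem ends in a consonant (*gabhagok*, *urep*, *kijaw*); -iwi when the stem ends in a vowel (*kajo*, *pa*).
The final sound of *esho* is /o/, which is a vowel, so the suffix is -iwi, giving *eshoiwi*.
Since the final sound of *wujak* is /k/ (a consonant), it takes -gaz, giving *wujakgaz*.

eshoiwi, wujakgaz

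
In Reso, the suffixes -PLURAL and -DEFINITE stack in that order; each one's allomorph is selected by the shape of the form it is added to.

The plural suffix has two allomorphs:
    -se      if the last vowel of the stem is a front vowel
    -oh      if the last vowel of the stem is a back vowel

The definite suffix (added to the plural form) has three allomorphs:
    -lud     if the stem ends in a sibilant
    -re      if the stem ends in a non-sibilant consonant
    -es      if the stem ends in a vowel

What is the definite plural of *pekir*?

pekirsees

*pekir*: last vowel = /i/, a front vowel → -se → *pekirse*.
The final sound of the plural form *pekirse* is /e/, which is a vowel, so the definite suffix is -es, giving *pekirsees*.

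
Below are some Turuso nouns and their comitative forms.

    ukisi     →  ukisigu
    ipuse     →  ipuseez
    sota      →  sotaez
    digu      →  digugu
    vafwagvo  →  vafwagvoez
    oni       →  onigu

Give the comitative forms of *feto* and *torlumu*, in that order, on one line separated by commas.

fetoez, torlumugu

The pattern is height harmony: -gu when the last vowel of the stem is a high vowel (*ukisi*, *digu*, *oni*); -ez when the last vowel of the stem is a non-high vowel (*ipuse*, *sota*, *vafwagvo*).
*feto*: last vowel = /o/, a non-high vowel → -ez → *fetoez*.
*torlumu* — last vowel /u/ (a high vowel) → -gu → *torlumugu*.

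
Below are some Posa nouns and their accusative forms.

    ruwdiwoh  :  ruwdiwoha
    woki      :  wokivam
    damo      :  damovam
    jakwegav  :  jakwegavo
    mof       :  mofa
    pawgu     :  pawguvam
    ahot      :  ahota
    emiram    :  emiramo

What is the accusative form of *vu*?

The suffix is conditioned by the final sound: -a when the stem ends in a voiceless consonant (*ruwdiwoh*, *mof*, *ahot*); -o when the stem ends in a voiced consonant (*jakwegav*, *emiram*); -vam when the stem ends in a vowel (*woki*, *damo*, *pawgu*).
The final sound of *vu* is /u/, which is a vowel, so the suffix is -vam, giving *vuvam*.

vuvam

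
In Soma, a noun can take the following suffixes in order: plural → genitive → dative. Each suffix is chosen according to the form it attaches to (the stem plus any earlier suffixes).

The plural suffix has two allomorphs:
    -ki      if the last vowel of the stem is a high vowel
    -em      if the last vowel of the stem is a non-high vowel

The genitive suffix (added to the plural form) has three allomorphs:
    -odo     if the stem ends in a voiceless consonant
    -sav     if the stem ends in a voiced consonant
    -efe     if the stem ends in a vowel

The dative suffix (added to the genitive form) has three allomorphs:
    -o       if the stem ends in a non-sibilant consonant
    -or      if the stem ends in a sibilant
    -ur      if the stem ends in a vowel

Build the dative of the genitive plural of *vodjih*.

vodjihkiefeur

*vodjih*: last vowel = /i/, a high vowel → -ki → *vodjihki*.
The plural form *vodjihki* — final sound /i/ (a vowel) → -efe → *vodjihkiefe*.
Since the final sound of the genitive form *vodjihkiefe* is /e/ (a vowel), it takes -ur, giving *vodjihkiefeur*.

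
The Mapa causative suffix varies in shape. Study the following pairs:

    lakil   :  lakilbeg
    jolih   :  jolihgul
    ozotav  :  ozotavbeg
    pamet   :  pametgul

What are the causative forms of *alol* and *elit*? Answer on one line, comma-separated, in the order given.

The pattern is voicing of the final consonant: -gul when the stem ends in a voiceless consonant (*jolih*, *pamet*); -beg when the stem ends in a voiced consonant (*lakil*, *ozotav*).
*alol* — final consonant /l/ (voiced) → -beg → *alolbeg*.
*elit* — final consonant /t/ (voiceless) → -gul → *elitgul*.

alolbeg, elitgul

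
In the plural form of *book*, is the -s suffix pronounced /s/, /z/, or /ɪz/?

/s/

The stem *book* ends in a voiceless non-sibilant consonant.
The plural suffix surfaces as /ɪz/ after sibilants, /s/ after other voiceless consonants, and /z/ after other voiced sounds.
So the plural -s on *book* is pronounced /s/.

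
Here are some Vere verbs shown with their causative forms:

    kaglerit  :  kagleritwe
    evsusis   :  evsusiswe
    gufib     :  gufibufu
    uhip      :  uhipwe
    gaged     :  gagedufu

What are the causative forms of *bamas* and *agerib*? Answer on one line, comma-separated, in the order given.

bamaswe, ageribufu

The suffix is conditioned by the final consonant: -we when the stem ends in a voiceless consonant (*kaglerit*, *evsusis*, *uhip*); -ufu when the stem ends in a voiced consonant (*gufib*, *gaged*).
*bamas* — final consonant /s/ (voiceless) → -we → *bamaswe*.
*agerib* — final consonant /b/ (voiced) → -ufu → *ageribufu*.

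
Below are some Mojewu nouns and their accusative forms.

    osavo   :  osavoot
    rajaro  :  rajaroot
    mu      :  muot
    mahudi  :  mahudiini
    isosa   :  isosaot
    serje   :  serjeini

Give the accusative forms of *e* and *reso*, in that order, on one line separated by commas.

The alternation tracks the last vowel of the stem — -ini when the last vowel of the stem is a front vowel (*mahudi*, *serje*); -ot when the last vowel of the stem is a back vowel (*osavo*, *rajaro*, *mu*, *isosa*).
The last vowel of *e* is /e/, which is a front vowel, so the suffix is -ini, giving *eini*.
*reso* — last vowel /o/ (a back vowel) → -ot → *resoot*.

eini, resoot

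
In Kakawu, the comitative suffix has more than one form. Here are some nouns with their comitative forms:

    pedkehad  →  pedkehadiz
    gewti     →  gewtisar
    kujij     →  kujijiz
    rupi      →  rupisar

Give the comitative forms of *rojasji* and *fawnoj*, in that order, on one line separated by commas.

The pattern is consonant vs. vowel: -iz when the stem ends in a consonant (*pedkehad*, *kujij*); -sar when the stem ends in a vowel (*gewti*, *rupi*).
*rojasji* — final sound /i/ (a vowel) → -sar → *rojasjisar*.
Since the final sound of *fawnoj* is /j/ (a consonant), it takes -iz, giving *fawnojiz*.

rojasjisar, fawnojiz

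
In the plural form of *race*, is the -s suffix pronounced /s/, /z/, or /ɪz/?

/ɪz/

The stem *race* ends in a sibilant (/s, z, ʃ, ʒ, tʃ, dʒ/).
The plural suffix surfaces as /ɪz/ after sibilants, /s/ after other voiceless consonants, and /z/ after other voiced sounds.
So the plural -s on *race* is pronounced /ɪz/.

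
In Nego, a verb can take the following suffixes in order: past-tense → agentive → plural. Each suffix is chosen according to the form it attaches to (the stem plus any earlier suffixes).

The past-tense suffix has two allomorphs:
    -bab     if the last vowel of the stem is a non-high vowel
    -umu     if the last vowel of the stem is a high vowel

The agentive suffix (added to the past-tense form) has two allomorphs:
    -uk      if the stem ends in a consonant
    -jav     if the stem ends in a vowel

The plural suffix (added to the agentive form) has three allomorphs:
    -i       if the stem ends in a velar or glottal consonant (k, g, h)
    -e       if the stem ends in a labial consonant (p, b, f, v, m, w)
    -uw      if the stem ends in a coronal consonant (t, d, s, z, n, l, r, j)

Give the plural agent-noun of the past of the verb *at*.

atbabuki

Since the last vowel of *at* is /a/ (a non-high vowel), it takes -bab, giving *atbab*.
The final sound of the past-tense form *atbab* is /b/, which is a consonant, so the agentive suffix is -uk, giving *atbabuk*.
The agentive form *atbabuk* — final consonant /k/ (velar/glottal) → -i → *atbabuki*.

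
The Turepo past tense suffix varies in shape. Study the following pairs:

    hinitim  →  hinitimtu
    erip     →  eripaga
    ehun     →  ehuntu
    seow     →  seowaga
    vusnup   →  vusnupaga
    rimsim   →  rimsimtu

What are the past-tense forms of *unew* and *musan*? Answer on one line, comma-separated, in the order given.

The pattern is nasality of the final consonant: -tu when the stem ends in a nasal (*hinitim*, *ehun*, *rimsim*); -aga when the stem ends in a non-nasal consonant (*erip*, *seow*, *vusnup*).
The final consonant of *unew* is /w/, which is non-nasal, so the suffix is -aga, giving *unewaga*.
The final consonant of *musan* is /n/, which is a nasal, so the suffix is -tu, giving *musantu*.

unewaga, musantu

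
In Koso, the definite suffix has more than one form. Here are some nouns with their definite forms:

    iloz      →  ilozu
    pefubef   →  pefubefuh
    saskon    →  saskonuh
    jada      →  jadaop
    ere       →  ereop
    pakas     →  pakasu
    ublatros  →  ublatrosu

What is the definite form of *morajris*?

The alternation tracks the final sound of the stem — -u when the stem ends in a sibilant (*iloz*, *pakas*, *ublatros*); -uh when the stem ends in a non-sibilant consonant (*pefubef*, *saskon*); -op when the stem ends in a vowel (*jada*, *ere*).
*morajris*: final sound = /s/, a sibilant → -u → *morajrisu*.

morajrisu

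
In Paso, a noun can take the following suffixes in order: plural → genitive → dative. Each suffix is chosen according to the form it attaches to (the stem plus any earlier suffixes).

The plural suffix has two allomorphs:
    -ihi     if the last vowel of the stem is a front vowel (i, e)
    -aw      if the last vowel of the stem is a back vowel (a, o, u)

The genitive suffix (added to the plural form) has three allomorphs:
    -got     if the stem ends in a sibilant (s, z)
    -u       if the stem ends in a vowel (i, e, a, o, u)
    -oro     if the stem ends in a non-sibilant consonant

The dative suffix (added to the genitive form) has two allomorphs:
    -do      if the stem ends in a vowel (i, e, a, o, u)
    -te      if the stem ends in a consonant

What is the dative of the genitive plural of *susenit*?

The last vowel of *susenit* is /i/, which is a front vowel, so the plural suffix is -ihi, giving *susenitihi*.
The plural form *susenitihi*: final sound = /i/, a vowel → -u → *susenitihiu*.
The genitive form *susenitihiu* — final sound /u/ (a vowel) → -do → *susenitihiudo*.

susenitihiudo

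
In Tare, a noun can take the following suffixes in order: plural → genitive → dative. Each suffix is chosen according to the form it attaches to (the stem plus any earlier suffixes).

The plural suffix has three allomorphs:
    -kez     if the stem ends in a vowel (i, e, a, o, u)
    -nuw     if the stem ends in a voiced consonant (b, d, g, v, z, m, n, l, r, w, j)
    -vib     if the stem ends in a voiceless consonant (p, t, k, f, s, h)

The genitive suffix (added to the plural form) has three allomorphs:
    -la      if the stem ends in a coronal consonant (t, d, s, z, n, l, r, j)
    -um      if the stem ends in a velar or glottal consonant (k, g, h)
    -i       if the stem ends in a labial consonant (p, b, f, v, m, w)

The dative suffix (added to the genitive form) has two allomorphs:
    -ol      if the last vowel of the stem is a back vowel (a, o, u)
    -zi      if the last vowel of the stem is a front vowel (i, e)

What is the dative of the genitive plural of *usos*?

Since the final sound of *usos* is /s/ (a voiceless consonant), it takes -vib, giving *usosvib*.
The plural form *usosvib*: final consonant = /b/, labial → -i → *usosvibi*.
Since the last vowel of the genitive form *usosvibi* is /i/ (a front vowel), it takes -zi, giving *usosvibizi*.

usosvibizi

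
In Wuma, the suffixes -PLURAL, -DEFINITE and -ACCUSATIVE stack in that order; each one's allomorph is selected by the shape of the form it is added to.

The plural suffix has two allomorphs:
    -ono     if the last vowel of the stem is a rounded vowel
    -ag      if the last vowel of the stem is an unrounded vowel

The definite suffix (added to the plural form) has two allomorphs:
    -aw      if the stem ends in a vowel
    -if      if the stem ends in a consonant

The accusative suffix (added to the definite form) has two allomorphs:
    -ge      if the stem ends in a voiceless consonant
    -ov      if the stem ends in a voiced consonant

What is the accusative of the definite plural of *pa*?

Since the last vowel of *pa* is /a/ (an unrounded vowel), it takes -ag, giving *paag*.
The plural form *paag* — final sound /g/ (a consonant) → -if → *paagif*.
The definite form *paagif*: final consonant = /f/, voiceless → -ge → *paagifge*.

paagifge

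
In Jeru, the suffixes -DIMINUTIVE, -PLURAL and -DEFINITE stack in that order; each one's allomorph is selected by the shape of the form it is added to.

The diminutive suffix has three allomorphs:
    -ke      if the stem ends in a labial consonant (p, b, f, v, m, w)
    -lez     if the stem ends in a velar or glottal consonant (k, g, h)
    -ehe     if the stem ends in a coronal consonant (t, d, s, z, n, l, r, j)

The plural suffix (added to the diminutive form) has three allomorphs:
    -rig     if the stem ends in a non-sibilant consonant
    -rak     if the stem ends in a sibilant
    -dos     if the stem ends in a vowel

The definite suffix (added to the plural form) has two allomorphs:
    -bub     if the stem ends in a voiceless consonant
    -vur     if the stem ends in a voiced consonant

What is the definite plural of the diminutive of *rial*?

*rial* — final consonant /l/ (coronal) → -ehe → *rialehe*.
Since the final sound of the diminutive form *rialehe* is /e/ (a vowel), it takes -dos, giving *rialehedos*.
The plural form *rialehedos*: final consonant = /s/, voiceless → -bub → *rialehedosbub*.

rialehedosbub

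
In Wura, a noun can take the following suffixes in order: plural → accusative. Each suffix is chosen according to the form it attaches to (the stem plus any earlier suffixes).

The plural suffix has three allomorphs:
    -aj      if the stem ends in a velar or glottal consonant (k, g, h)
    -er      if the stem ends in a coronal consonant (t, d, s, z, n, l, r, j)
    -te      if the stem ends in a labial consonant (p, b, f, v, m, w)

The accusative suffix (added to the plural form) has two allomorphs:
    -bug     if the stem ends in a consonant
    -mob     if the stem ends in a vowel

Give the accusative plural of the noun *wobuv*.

wobuvtemob

*wobuv* — final consonant /v/ (labial) → -te → *wobuvte*.
Since the final sound of the plural form *wobuvte* is /e/ (a vowel), it takes -mob, giving *wobuvtemob*.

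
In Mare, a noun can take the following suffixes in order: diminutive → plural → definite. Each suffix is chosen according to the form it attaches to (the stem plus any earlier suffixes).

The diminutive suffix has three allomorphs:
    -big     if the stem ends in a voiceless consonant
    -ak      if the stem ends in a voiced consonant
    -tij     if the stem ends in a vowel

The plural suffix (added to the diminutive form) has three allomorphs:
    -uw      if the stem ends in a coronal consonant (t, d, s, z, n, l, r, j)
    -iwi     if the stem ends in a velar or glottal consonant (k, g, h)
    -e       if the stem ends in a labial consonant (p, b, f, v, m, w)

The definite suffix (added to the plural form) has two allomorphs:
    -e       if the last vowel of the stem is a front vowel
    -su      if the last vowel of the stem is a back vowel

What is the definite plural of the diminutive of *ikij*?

Since the final sound of *ikij* is /j/ (a voiced consonant), it takes -ak, giving *ikijak*.
Since the final consonant of the diminutive form *ikijak* is /k/ (velar/glottal), it takes -iwi, giving *ikijakiwi*.
The last vowel of the plural form *ikijakiwi* is /i/, which is a front vowel, so the definite suffix is -e, giving *ikijakiwie*.

ikijakiwie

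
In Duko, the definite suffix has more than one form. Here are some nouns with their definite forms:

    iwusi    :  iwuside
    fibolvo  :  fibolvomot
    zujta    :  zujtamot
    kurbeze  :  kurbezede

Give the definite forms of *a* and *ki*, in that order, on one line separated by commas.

The suffix is conditioned by the last vowel: -de when the last vowel of the stem is a front vowel (*iwusi*, *kurbeze*); -mot when the last vowel of the stem is a back vowel (*fibolvo*, *zujta*).
*a* — last vowel /a/ (a back vowel) → -mot → *amot*.
*ki* — last vowel /i/ (a front vowel) → -de → *kide*.

amot, kide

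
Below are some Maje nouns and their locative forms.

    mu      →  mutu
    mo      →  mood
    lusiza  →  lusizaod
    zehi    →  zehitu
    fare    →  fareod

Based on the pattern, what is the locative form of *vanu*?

vanutu

Looking at the last vowel of each stem: -tu when the last vowel of the stem is a high vowel (*mu*, *zehi*); -od when the last vowel of the stem is a non-high vowel (*mo*, *lusiza*, *fare*).
*vanu* — last vowel /u/ (a high vowel) → -tu → *vanutu*.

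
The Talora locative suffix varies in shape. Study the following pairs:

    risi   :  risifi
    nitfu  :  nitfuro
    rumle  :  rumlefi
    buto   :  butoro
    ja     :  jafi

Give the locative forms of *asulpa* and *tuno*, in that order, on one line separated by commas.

asulpafi, tunoro

The suffix is conditioned by the last vowel: -ro when the last vowel of the stem is a rounded vowel (*nitfu*, *buto*); -fi when the last vowel of the stem is an unrounded vowel (*risi*, *rumle*, *ja*).
*asulpa*: last vowel = /a/, an unrounded vowel → -fi → *asulpafi*.
The last vowel of *tuno* is /o/, which is a rounded vowel, so the suffix is -ro, giving *tunoro*.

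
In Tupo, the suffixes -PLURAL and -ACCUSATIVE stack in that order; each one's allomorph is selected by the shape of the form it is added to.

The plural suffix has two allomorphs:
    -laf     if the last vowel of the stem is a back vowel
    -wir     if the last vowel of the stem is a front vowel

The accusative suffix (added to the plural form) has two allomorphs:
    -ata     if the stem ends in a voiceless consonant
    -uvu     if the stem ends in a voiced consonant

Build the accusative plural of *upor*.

uporlafata

*upor*: last vowel = /o/, a back vowel → -laf → *uporlaf*.
The plural form *uporlaf* — final consonant /f/ (voiceless) → -ata → *uporlafata*.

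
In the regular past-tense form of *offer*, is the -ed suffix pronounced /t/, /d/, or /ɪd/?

The stem *offer* ends in a voiced sound other than /d/.
The -ed suffix is realized as /ɪd/ after /t, d/; as /t/ after other voiceless consonants; and as /d/ after other voiced sounds.
So -ed on *offer* is pronounced /d/.

/d/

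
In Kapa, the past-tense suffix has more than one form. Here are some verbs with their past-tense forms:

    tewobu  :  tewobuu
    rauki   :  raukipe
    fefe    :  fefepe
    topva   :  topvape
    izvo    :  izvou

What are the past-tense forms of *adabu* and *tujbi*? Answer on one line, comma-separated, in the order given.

The pattern is rounding harmony: -u when the last vowel of the stem is a rounded vowel (*tewobu*, *izvo*); -pe when the last vowel of the stem is an unrounded vowel (*rauki*, *fefe*, *topva*).
Since the last vowel of *adabu* is /u/ (a rounded vowel), it takes -u, giving *adabuu*.
The last vowel of *tujbi* is /i/, which is an unrounded vowel, so the suffix is -pe, giving *tujbipe*.

adabuu, tujbipe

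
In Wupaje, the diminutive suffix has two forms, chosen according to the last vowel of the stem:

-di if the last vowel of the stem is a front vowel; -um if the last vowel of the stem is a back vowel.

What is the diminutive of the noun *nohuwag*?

*nohuwag*: last vowel = /a/, a back vowel → -um → *nohuwagum*.

nohuwagum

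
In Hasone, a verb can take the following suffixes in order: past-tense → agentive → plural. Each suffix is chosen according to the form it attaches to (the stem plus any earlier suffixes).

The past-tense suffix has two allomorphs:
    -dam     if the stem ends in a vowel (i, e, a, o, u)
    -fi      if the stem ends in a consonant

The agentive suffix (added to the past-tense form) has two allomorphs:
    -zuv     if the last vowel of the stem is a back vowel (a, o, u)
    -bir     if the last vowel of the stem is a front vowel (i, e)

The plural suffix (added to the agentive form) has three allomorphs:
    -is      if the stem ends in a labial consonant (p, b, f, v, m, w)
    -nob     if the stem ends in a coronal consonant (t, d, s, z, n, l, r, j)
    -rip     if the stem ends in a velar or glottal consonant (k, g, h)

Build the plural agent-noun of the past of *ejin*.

Since the final sound of *ejin* is /n/ (a consonant), it takes -fi, giving *ejinfi*.
The past-tense form *ejinfi*: last vowel = /i/, a front vowel → -bir → *ejinfibir*.
The agentive form *ejinfibir*: final consonant = /r/, coronal → -nob → *ejinfibirnob*.

ejinfibirnob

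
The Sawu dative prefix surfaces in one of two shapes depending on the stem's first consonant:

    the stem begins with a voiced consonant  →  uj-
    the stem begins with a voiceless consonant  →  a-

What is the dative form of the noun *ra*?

The first consonant of *ra* is /r/, which is voiced, so the prefix is uj-, giving *ujra*.

ujra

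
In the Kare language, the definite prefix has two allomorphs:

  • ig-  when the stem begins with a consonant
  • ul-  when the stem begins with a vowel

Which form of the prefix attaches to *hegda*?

*hegda*: first sound = /h/, a consonant → ig-.

ig-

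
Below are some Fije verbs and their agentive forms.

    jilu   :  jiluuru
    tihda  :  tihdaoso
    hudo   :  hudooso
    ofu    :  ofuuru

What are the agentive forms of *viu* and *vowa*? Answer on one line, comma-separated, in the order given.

The pattern is height harmony: -uru when the last vowel of the stem is a high vowel (*jilu*, *ofu*); -oso when the last vowel of the stem is a non-high vowel (*tihda*, *hudo*).
Since the last vowel of *viu* is /u/ (a high vowel), it takes -uru, giving *viuuru*.
*vowa* — last vowel /a/ (a non-high vowel) → -oso → *vowaoso*.

viuuru, vowaoso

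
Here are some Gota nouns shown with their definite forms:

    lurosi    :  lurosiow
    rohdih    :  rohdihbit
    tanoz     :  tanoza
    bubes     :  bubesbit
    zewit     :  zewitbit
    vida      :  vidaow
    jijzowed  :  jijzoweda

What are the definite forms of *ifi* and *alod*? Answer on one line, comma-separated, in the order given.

ifiow, aloda

The alternation tracks the final sound of the stem — -bit when the stem ends in a voiceless consonant (*rohdih*, *bubes*, *zewit*); -a when the stem ends in a voiced consonant (*tanoz*, *jijzowed*); -ow when the stem ends in a vowel (*lurosi*, *vida*).
Since the final sound of *ifi* is /i/ (a vowel), it takes -ow, giving *ifiow*.
*alod* — final sound /d/ (a voiced consonant) → -a → *aloda*.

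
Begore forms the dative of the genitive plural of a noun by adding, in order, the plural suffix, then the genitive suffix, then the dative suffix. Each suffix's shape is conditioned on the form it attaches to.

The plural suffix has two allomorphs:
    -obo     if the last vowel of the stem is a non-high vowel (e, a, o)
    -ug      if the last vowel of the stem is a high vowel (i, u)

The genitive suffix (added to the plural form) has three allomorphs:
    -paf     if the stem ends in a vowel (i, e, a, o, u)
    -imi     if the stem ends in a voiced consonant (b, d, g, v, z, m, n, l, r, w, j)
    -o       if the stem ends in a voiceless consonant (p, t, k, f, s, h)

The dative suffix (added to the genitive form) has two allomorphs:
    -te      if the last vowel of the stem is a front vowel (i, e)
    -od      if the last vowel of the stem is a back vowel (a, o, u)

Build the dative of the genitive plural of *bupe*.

*bupe*: last vowel = /e/, a non-high vowel → -obo → *bupeobo*.
The plural form *bupeobo*: final sound = /o/, a vowel → -paf → *bupeobopaf*.
Since the last vowel of the genitive form *bupeobopaf* is /a/ (a back vowel), it takes -od, giving *bupeobopafod*.

bupeobopafod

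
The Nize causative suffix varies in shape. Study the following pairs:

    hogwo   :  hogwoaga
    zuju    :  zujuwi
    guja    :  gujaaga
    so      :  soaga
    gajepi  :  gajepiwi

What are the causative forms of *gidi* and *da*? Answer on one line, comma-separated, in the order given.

gidiwi, daaga

The pattern is height harmony: -wi when the last vowel of the stem is a high vowel (*zuju*, *gajepi*); -aga when the last vowel of the stem is a non-high vowel (*hogwo*, *guja*, *so*).
Since the last vowel of *gidi* is /i/ (a high vowel), it takes -wi, giving *gidiwi*.
*da* — last vowel /a/ (a non-high vowel) → -aga → *daaga*.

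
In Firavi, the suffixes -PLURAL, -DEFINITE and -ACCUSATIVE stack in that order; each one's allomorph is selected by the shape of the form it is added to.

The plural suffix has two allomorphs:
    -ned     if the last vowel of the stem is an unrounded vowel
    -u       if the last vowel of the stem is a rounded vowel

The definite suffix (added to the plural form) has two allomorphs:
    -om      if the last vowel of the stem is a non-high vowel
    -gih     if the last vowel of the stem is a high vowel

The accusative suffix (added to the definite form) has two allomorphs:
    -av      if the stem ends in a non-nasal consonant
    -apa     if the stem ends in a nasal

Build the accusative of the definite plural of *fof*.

Since the last vowel of *fof* is /o/ (a rounded vowel), it takes -u, giving *fofu*.
The plural form *fofu*: last vowel = /u/, a high vowel → -gih → *fofugih*.
The definite form *fofugih* — final consonant /h/ (non-nasal) → -av → *fofugihav*.

fofugihav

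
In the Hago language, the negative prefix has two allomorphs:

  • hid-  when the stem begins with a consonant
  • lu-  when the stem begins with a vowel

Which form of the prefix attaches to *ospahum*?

lu-

*ospahum*: first sound = /o/, a vowel → lu-.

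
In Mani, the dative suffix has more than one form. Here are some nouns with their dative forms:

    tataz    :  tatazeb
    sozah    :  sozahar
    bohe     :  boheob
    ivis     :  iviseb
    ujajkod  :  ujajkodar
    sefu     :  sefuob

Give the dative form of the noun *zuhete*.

The pattern is sibilance of the final sound: -eb when the stem ends in a sibilant (*tataz*, *ivis*); -ar when the stem ends in a non-sibilant consonant (*sozah*, *ujajkod*); -ob when the stem ends in a vowel (*bohe*, *sefu*).
*zuhete*: final sound = /e/, a vowel → -ob → *zuheteob*.

zuheteob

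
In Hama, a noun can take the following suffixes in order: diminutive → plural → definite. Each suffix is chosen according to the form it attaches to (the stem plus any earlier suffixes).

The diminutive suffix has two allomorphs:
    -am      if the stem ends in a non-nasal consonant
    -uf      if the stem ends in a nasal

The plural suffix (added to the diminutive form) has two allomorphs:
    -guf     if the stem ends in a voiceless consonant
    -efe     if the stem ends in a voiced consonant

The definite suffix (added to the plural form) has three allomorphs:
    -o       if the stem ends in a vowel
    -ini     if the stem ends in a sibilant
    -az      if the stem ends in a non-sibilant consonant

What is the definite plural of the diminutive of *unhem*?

Since the final consonant of *unhem* is /m/ (a nasal), it takes -uf, giving *unhemuf*.
The diminutive form *unhemuf*: final consonant = /f/, voiceless → -guf → *unhemufguf*.
The plural form *unhemufguf*: final sound = /f/, a non-sibilant consonant → -az → *unhemufgufaz*.

unhemufgufaz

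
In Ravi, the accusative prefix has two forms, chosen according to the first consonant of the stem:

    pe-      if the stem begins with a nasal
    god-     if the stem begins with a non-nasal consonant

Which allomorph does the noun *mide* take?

The first consonant of *mide* is /m/, which is a nasal, so the prefix is pe-.

pe-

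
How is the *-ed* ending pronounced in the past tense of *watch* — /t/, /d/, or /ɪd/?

/t/

The stem *watch* ends in a voiceless consonant other than /t/.
The -ed suffix is realized as /ɪd/ after /t, d/; as /t/ after other voiceless consonants; and as /d/ after other voiced sounds.
So -ed on *watch* is pronounced /t/.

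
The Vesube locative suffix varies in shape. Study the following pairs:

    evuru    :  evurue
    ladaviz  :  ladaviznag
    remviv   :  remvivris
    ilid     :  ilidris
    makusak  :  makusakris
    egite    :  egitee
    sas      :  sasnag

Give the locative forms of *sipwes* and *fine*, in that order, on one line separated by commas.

The alternation tracks the final sound of the stem — -nag when the stem ends in a sibilant (*ladaviz*, *sas*); -ris when the stem ends in a non-sibilant consonant (*remviv*, *ilid*, *makusak*); -e when the stem ends in a vowel (*evuru*, *egite*).
The final sound of *sipwes* is /s/, which is a sibilant, so the suffix is -nag, giving *sipwesnag*.
The final sound of *fine* is /e/, which is a vowel, so the suffix is -e, giving *finee*.

sipwesnag, finee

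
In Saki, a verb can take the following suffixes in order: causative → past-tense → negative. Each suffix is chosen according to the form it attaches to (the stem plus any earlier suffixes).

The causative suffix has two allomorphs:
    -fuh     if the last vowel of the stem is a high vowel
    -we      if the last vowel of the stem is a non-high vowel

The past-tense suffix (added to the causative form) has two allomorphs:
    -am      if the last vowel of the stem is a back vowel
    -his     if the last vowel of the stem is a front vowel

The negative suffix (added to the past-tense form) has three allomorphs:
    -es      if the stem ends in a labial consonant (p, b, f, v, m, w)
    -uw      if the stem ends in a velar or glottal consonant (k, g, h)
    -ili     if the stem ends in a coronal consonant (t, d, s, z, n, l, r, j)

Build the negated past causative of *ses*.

seswehisili

Since the last vowel of *ses* is /e/ (a non-high vowel), it takes -we, giving *seswe*.
The causative form *seswe*: last vowel = /e/, a front vowel → -his → *seswehis*.
Since the final consonant of the past-tense form *seswehis* is /s/ (coronal), it takes -ili, giving *seswehisili*.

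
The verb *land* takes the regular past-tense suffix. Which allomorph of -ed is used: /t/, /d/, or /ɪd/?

/ɪd/

The stem *land* ends in /t/ or /d/.
The -ed suffix is realized as /ɪd/ after /t, d/; as /t/ after other voiceless consonants; and as /d/ after other voiced sounds.
So -ed on *land* is pronounced /ɪd/.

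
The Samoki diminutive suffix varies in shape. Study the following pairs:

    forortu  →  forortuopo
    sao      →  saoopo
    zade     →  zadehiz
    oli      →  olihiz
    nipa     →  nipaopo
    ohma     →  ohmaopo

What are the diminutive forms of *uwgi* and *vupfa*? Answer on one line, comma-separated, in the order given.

uwgihiz, vupfaopo

Looking at the last vowel of each stem: -hiz when the last vowel of the stem is a front vowel (*zade*, *oli*); -opo when the last vowel of the stem is a back vowel (*forortu*, *sao*, *nipa*, *ohma*).
The last vowel of *uwgi* is /i/, which is a front vowel, so the suffix is -hiz, giving *uwgihiz*.
Since the last vowel of *vupfa* is /a/ (a back vowel), it takes -opo, giving *vupfaopo*.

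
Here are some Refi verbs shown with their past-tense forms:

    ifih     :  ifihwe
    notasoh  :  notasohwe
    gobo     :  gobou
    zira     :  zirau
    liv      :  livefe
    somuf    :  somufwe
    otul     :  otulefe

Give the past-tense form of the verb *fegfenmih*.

The alternation tracks the final sound of the stem — -we when the stem ends in a voiceless consonant (*ifih*, *notasoh*, *somuf*); -efe when the stem ends in a voiced consonant (*liv*, *otul*); -u when the stem ends in a vowel (*gobo*, *zira*).
*fegfenmih*: final sound = /h/, a voiceless consonant → -we → *fegfenmihwe*.

fegfenmihwe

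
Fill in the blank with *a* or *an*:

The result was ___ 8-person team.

an

The indefinite article is chosen by the initial *sound* of the following word, not its spelling.
The number *8* is spoken "eight", beginning with /eɪt/ — a vowel sound.
So the article is *an*: The result was an 8-person team.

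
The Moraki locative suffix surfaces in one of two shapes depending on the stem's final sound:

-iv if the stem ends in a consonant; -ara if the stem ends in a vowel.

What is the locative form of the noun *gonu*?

*gonu*: final sound = /u/, a vowel → -ara → *gonuara*.

gonuara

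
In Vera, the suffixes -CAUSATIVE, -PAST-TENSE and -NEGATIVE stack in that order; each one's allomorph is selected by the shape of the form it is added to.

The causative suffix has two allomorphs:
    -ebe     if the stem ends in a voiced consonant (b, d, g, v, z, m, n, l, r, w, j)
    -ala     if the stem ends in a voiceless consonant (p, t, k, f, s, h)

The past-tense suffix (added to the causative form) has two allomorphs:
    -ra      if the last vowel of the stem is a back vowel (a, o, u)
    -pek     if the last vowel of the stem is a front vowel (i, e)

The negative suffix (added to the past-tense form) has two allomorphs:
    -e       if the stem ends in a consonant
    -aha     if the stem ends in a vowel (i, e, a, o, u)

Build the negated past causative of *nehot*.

nehotalaraaha

*nehot* — final consonant /t/ (voiceless) → -ala → *nehotala*.
The last vowel of the causative form *nehotala* is /a/, which is a back vowel, so the past-tense suffix is -ra, giving *nehotalara*.
The past-tense form *nehotalara*: final sound = /a/, a vowel → -aha → *nehotalaraaha*.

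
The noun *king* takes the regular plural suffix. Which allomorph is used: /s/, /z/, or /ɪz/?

The stem *king* ends in a voiced non-sibilant sound.
The plural suffix surfaces as /ɪz/ after sibilants, /s/ after other voiceless consonants, and /z/ after other voiced sounds.
So the plural -s on *king* is pronounced /z/.

/z/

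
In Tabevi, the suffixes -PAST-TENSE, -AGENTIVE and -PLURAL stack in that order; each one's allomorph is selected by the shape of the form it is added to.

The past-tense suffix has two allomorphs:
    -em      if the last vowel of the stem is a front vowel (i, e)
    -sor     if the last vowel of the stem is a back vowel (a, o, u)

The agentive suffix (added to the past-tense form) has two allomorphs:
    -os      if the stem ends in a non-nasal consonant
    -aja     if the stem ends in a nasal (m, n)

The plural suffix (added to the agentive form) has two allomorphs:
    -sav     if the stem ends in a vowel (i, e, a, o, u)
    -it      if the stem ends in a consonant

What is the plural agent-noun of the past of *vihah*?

vihahsorosit

*vihah* — last vowel /a/ (a back vowel) → -sor → *vihahsor*.
The past-tense form *vihahsor*: final consonant = /r/, non-nasal → -os → *vihahsoros*.
The final sound of the agentive form *vihahsoros* is /s/, which is a consonant, so the plural suffix is -it, giving *vihahsorosit*.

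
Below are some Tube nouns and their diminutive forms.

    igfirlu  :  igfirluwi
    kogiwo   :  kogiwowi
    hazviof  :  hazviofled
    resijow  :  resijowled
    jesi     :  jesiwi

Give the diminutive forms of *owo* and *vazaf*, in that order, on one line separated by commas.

Looking at the final sound of each stem: -led when the stem ends in a consonant (*hazviof*, *resijow*); -wi when the stem ends in a vowel (*igfirlu*, *kogiwo*, *jesi*).
*owo*: final sound = /o/, a vowel → -wi → *owowi*.
Since the final sound of *vazaf* is /f/ (a consonant), it takes -led, giving *vazafled*.

owowi, vazafled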